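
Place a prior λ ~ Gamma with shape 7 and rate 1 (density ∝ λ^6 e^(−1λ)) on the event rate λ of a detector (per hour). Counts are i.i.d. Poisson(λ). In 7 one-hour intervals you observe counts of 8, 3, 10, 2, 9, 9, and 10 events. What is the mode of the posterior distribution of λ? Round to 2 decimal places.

λ̂_MAP = 7.13

Σxᵢ = 8+3+10+2+9+9+10 = 51, with n = 7.
Posterior ∝ λ^6e^(−1λ) · λ^51e^(−7λ) = λ^57e^(−8λ), i.e. Gamma(shape=58, rate=8).
The mode of a Gamma(a, b) with a ≥ 1 (shape–rate) is (a−1)/b = 57/8 ≈ 7.13.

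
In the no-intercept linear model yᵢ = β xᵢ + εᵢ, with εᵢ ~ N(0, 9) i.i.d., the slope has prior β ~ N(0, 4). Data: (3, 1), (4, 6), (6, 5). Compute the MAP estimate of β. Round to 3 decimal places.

β̂_MAP = 0.901

log p(β | y) = −Σ(yᵢ − βxᵢ)²/(2·9) − β²/(2·4) + const.
Setting the derivative to zero: Σxᵢ(yᵢ − βxᵢ)/9 − β/4 = 0, so β = Σxᵢyᵢ / (Σxᵢ² + σ²/τ²).
Σxᵢyᵢ = 3·1 + 4·6 + 6·5 = 57; Σxᵢ² = 61; σ²/τ² = 2.25.
β̂_MAP = 57 / (61 + 2.25) = 57/63.25 ≈ 0.901.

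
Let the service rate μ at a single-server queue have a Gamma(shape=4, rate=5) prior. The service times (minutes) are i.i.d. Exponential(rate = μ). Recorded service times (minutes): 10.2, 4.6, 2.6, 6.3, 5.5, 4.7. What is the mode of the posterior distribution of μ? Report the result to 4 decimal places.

μ̂_MAP = 0.2314

The Exponential(rate=μ) likelihood is ∝ μ^n e^(−μΣtᵢ). Here n = 6 and Σtᵢ = 10.2 + 4.6 + 2.6 + 6.3 + 5.5 + 4.7 = 33.9.
Posterior ∝ μ^3e^(−5μ) · μ^6e^(−33.9μ) = μ^9e^(−38.9μ), i.e. Gamma(10, 38.9).
Mode = (a−1)/b = 9/38.9 ≈ 0.2314.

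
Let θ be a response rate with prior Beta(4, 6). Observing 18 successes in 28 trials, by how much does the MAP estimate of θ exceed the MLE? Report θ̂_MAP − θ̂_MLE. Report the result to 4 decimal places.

MAP − MLE = -0.0595

Posterior is Beta(22, 16); MAP = (22−1)/(38−2) = 21/36 ≈ 0.58333.
MLE ignores the prior: θ̂_MLE = k/n = 18/28 ≈ 0.64286.
Difference = 21/36 − 18/28 = -5/84 ≈ -0.0595.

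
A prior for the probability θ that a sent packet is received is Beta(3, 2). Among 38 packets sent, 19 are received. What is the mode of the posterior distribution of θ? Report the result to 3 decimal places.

Prior: Beta(3, 2).
Data: 19 successes in 38 trials. The binomial likelihood contributes θ^19(1−θ)^19, so the posterior is Beta(3+19, 2+19) = Beta(22, 21).
For Beta(a, b) with a, b > 1 the mode is (a−1)/(a+b−2) = 21/41 ≈ 0.512.

θ̂_MAP = 0.512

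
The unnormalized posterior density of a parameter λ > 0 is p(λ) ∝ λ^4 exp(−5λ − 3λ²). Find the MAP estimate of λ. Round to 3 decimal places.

λ̂_MAP = 0.500

ℓ'(λ) = 4/λ − 5 − 6λ. Setting this to zero and multiplying by λ: 6λ² + 5λ − 4 = 0.
λ = (−5 + √(5² + 4·6·4)) / (2·6) = (−5 + √121) / 12 = (−5 + 11)/12 = 1/2.
ℓ''(λ) = −4/λ² − 6 < 0, confirming a maximum.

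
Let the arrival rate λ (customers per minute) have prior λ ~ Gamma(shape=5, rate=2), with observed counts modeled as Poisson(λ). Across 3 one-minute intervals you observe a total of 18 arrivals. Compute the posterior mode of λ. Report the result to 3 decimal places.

Σxᵢ = 18, n = 3.
Posterior ∝ λ^4e^(−2λ) · λ^18e^(−3λ) = λ^22e^(−5λ), i.e. Gamma(shape=23, rate=5).
The mode of a Gamma(a, b) with a ≥ 1 (shape–rate) is (a−1)/b = 22/5 ≈ 4.400.

λ̂_MAP = 4.400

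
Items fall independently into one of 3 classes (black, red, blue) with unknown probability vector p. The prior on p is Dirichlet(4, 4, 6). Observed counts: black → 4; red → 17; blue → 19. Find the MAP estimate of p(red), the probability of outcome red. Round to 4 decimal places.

MAP estimate of p(red) = 0.3922

The posterior is Dirichlet(αᵢ + nᵢ) = Dirichlet(8, 21, 25).
For a Dirichlet(a₁,…,a_K) with all aᵢ > 1, the mode has j-th component (aⱼ − 1)/(Σaᵢ − K).
Here Σaᵢ = 54 and K = 3, so p(red) = (21 − 1)/(54 − 3) = 20/51 ≈ 0.3922.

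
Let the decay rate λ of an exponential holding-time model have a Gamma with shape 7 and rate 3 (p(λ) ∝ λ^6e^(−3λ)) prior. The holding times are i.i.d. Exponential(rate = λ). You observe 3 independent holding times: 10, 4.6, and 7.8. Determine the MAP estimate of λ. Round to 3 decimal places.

λ̂_MAP = 0.354

The Exponential(rate=λ) likelihood is ∝ λ^n e^(−λΣtᵢ). Here n = 3 and Σtᵢ = 10 + 4.6 + 7.8 = 22.4.
Posterior ∝ λ^6e^(−3λ) · λ^3e^(−22.4λ) = λ^9e^(−25.4λ), i.e. Gamma(10, 25.4).
Mode = (a−1)/b = 9/25.4 ≈ 0.354.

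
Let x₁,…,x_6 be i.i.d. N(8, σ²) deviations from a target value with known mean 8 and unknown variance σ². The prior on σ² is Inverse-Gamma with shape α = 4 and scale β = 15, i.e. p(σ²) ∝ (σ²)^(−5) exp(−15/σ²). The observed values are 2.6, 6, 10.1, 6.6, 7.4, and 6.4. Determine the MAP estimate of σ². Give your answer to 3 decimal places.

σ̂²_MAP = 4.528

Sum of squared deviations about the known mean: SS = (2.6−8)² + (6−8)² + (10.1−8)² + (6.6−8)² + (7.4−8)² + (6.4−8)² = 42.45.
The Normal likelihood contributes (σ²)^(−n/2) exp(−SS/(2σ²)), so the posterior is Inverse-Gamma(α + n/2, β + SS/2) = Inverse-Gamma(7, 36.225).
The mode of Inverse-Gamma(a, b) is b/(a+1) = 36.225/8 ≈ 4.528.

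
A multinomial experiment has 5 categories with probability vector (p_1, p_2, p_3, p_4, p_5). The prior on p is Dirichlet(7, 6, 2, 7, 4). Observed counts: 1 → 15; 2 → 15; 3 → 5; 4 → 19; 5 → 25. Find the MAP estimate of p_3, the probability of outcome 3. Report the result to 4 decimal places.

MAP estimate: 0.0600

The posterior is Dirichlet(αᵢ + nᵢ) = Dirichlet(22, 21, 7, 26, 29).
For a Dirichlet(a₁,…,a_K) with all aᵢ > 1, the mode has j-th component (aⱼ − 1)/(Σaᵢ − K).
Here Σaᵢ = 105 and K = 5, so p_3 = (7 − 1)/(105 − 5) = 6/100 ≈ 0.0600.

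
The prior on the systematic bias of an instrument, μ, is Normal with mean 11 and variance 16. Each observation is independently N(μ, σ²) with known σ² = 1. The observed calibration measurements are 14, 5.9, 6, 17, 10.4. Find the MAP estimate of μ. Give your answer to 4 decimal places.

μ̂_MAP = 10.6642

n = 5; x̄ = (14 + 5.9 + 6 + 17 + 10.4)/5 = 53.3/5 = 10.66.
For a Normal prior and Normal likelihood with known variance, the posterior is Normal; its mode equals its mean, the precision-weighted average.
Prior precision 1/σ₀² = 1/16 = 0.0625; data precision n/σ² = 5/1 = 5.
μ̂ = (0.0625·11 + 5·10.66) / (0.0625 + 5) = 53.9875/5.0625 = 4319/405 ≈ 10.6642.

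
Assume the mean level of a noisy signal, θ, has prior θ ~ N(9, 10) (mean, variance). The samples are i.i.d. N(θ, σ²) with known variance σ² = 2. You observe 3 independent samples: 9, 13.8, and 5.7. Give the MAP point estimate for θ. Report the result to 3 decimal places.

θ̂_MAP = 9.469

n = 3; x̄ = (9 + 13.8 + 5.7)/3 = 28.5/3 = 9.5.
For a Normal prior and Normal likelihood with known variance, the posterior is Normal; its mode equals its mean, the precision-weighted average.
Prior precision 1/σ₀² = 1/10 = 0.1; data precision n/σ² = 3/2 = 1.5.
θ̂ = (0.1·9 + 1.5·9.5) / (0.1 + 1.5) = 15.15/1.6 = 9.46875 ≈ 9.469.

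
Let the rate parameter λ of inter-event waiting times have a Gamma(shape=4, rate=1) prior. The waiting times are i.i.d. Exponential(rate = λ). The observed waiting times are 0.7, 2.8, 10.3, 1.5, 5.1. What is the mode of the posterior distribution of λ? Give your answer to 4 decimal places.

λ̂_MAP = 0.3738

The Exponential(rate=λ) likelihood is ∝ λ^n e^(−λΣtᵢ). Here n = 5 and Σtᵢ = 0.7 + 2.8 + 10.3 + 1.5 + 5.1 = 20.4.
Posterior ∝ λ^3e^(−1λ) · λ^5e^(−20.4λ) = λ^8e^(−21.4λ), i.e. Gamma(9, 21.4).
Mode = (a−1)/b = 8/21.4 ≈ 0.3738.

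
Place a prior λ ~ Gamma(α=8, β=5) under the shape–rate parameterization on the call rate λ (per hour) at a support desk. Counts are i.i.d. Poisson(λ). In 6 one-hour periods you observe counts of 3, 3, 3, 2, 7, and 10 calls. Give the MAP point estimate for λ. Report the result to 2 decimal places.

Σxᵢ = 3+3+3+2+7+10 = 28, with n = 6.
Posterior ∝ λ^7e^(−5λ) · λ^28e^(−6λ) = λ^35e^(−11λ), i.e. Gamma(shape=36, rate=11).
The mode of a Gamma(a, b) with a ≥ 1 (shape–rate) is (a−1)/b = 35/11 ≈ 3.18.

λ̂_MAP = 3.18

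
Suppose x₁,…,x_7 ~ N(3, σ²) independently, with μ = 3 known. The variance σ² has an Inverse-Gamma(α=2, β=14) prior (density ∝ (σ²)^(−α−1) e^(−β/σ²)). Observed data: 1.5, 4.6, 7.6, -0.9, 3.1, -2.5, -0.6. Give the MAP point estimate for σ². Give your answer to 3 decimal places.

Sum of squared deviations about the known mean: SS = (1.5−3)² + (4.6−3)² + (7.6−3)² + (-0.9−3)² + (3.1−3)² + (-2.5−3)² + (-0.6−3)² = 84.4.
The Normal likelihood contributes (σ²)^(−n/2) exp(−SS/(2σ²)), so the posterior is Inverse-Gamma(α + n/2, β + SS/2) = Inverse-Gamma(5.5, 56.2).
The mode of Inverse-Gamma(a, b) is b/(a+1) = 56.2/6.5 ≈ 8.646.

σ̂²_MAP = 8.646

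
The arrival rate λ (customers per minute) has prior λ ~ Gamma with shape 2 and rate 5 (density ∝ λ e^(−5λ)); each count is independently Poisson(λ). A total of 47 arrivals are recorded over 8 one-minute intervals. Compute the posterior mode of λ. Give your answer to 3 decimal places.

λ̂_MAP = 3.692

Σxᵢ = 47, n = 8.
Posterior ∝ λe^(−5λ) · λ^47e^(−8λ) = λ^48e^(−13λ), i.e. Gamma(shape=49, rate=13).
The mode of a Gamma(a, b) with a ≥ 1 (shape–rate) is (a−1)/b = 48/13 ≈ 3.692.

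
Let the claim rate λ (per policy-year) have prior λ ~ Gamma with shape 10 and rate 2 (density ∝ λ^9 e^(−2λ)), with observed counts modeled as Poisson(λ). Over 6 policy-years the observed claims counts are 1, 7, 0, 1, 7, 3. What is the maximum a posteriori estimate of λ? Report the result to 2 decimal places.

λ̂_MAP = 3.50

Σxᵢ = 1+7+0+1+7+3 = 19, with n = 6.
Posterior ∝ λ^9e^(−2λ) · λ^19e^(−6λ) = λ^28e^(−8λ), i.e. Gamma(shape=29, rate=8).
The mode of a Gamma(a, b) with a ≥ 1 (shape–rate) is (a−1)/b = 28/8 ≈ 3.50.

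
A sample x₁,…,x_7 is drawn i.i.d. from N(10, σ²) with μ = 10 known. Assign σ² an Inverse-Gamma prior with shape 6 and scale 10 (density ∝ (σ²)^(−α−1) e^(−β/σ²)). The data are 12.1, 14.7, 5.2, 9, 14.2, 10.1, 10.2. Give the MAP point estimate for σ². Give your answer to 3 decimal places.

Sum of squared deviations about the known mean: SS = (12.1−10)² + (14.7−10)² + (5.2−10)² + (9−10)² + (14.2−10)² + (10.1−10)² + (10.2−10)² = 68.23.
The Normal likelihood contributes (σ²)^(−n/2) exp(−SS/(2σ²)), so the posterior is Inverse-Gamma(α + n/2, β + SS/2) = Inverse-Gamma(9.5, 44.115).
The mode of Inverse-Gamma(a, b) is b/(a+1) = 44.115/10.5 ≈ 4.201.

σ̂²_MAP = 4.201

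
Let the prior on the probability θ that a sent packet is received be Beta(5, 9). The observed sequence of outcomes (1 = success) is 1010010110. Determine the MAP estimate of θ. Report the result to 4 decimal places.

θ̂_MAP = 0.4091

Prior: Beta(5, 9).
Data: 5 successes in 10 trials (from the sequence). The binomial likelihood contributes θ^5(1−θ)^5, so the posterior is Beta(5+5, 9+5) = Beta(10, 14).
For Beta(a, b) with a, b > 1 the mode is (a−1)/(a+b−2) = 9/22 ≈ 0.4091.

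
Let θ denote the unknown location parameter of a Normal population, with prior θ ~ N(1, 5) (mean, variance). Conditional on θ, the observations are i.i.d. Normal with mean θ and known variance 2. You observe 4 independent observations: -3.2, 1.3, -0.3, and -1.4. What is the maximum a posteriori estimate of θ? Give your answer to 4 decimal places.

θ̂_MAP = -0.7273

n = 4; x̄ = ((-3.2) + 1.3 + (-0.3) + (-1.4))/4 = -3.6/4 = -0.9.
For a Normal prior and Normal likelihood with known variance, the posterior is Normal; its mode equals its mean, the precision-weighted average.
Prior precision 1/σ₀² = 1/5 = 0.2; data precision n/σ² = 4/2 = 2.
θ̂ = (0.2·1 + 2·(-0.9)) / (0.2 + 2) = (-1.6)/2.2 = -8/11 ≈ -0.7273.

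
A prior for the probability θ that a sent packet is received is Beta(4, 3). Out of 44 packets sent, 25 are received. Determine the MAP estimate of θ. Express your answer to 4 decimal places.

θ̂_MAP = 0.5714

Prior: Beta(4, 3).
Data: 25 successes in 44 trials. The binomial likelihood contributes θ^25(1−θ)^19, so the posterior is Beta(4+25, 3+19) = Beta(29, 22).
For Beta(a, b) with a, b > 1 the mode is (a−1)/(a+b−2) = 28/49 ≈ 0.5714.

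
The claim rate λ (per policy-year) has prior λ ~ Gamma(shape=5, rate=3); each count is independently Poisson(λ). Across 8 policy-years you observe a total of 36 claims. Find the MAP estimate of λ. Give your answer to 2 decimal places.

λ̂_MAP = 3.64

Σxᵢ = 36, n = 8.
Posterior ∝ λ^4e^(−3λ) · λ^36e^(−8λ) = λ^40e^(−11λ), i.e. Gamma(shape=41, rate=11).
The mode of a Gamma(a, b) with a ≥ 1 (shape–rate) is (a−1)/b = 40/11 ≈ 3.64.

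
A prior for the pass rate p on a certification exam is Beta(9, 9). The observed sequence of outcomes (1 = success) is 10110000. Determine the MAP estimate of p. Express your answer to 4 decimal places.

Prior: Beta(9, 9).
Data: 3 successes in 8 trials (from the sequence). The binomial likelihood contributes p^3(1−p)^5, so the posterior is Beta(9+3, 9+5) = Beta(12, 14).
For Beta(a, b) with a, b > 1 the mode is (a−1)/(a+b−2) = 11/24 ≈ 0.4583.

p̂_MAP = 0.4583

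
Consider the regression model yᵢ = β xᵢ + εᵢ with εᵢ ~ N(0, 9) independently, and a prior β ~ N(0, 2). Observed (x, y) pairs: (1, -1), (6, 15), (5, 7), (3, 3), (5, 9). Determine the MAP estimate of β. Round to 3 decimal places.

log p(β | y) = −Σ(yᵢ − βxᵢ)²/(2·9) − β²/(2·2) + const.
Setting the derivative to zero: Σxᵢ(yᵢ − βxᵢ)/9 − β/2 = 0, so β = Σxᵢyᵢ / (Σxᵢ² + σ²/τ²).
Σxᵢyᵢ = 1·(-1) + 6·15 + 5·7 + 3·3 + 5·9 = 178; Σxᵢ² = 96; σ²/τ² = 4.5.
β̂_MAP = 178 / (96 + 4.5) = 178/100.5 ≈ 1.771.

β̂_MAP = 1.771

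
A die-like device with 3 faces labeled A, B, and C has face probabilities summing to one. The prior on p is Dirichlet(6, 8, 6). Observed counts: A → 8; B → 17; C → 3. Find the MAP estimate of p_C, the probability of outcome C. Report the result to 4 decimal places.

The posterior is Dirichlet(αᵢ + nᵢ) = Dirichlet(14, 25, 9).
For a Dirichlet(a₁,…,a_K) with all aᵢ > 1, the mode has j-th component (aⱼ − 1)/(Σaᵢ − K).
Here Σaᵢ = 48 and K = 3, so p_C = (9 − 1)/(48 − 3) = 8/45 ≈ 0.1778.

MAP estimate of p_C = 0.1778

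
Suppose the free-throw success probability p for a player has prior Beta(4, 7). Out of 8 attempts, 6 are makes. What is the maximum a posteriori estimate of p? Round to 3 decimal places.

p̂_MAP = 0.529

Prior: Beta(4, 7).
Data: 6 successes in 8 trials. The binomial likelihood contributes p^6(1−p)^2, so the posterior is Beta(4+6, 7+2) = Beta(10, 9).
For Beta(a, b) with a, b > 1 the mode is (a−1)/(a+b−2) = 9/17 ≈ 0.529.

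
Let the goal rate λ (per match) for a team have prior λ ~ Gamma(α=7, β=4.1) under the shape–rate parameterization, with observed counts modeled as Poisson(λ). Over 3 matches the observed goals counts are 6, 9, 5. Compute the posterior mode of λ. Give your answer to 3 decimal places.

λ̂_MAP = 3.662

Σxᵢ = 6+9+5 = 20, with n = 3.
Posterior ∝ λ^6e^(−4.1λ) · λ^20e^(−3λ) = λ^26e^(−7.1λ), i.e. Gamma(shape=27, rate=7.1).
The mode of a Gamma(a, b) with a ≥ 1 (shape–rate) is (a−1)/b = 26/7.1 ≈ 3.662.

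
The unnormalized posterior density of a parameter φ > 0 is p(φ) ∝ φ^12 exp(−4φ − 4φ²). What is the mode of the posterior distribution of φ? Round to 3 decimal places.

ℓ'(φ) = 12/φ − 4 − 8φ. Setting this to zero and multiplying by φ: 8φ² + 4φ − 12 = 0.
φ = (−4 + √(4² + 4·8·12)) / (2·8) = (−4 + √400) / 16 = (−4 + 20)/16 = 1.
ℓ''(φ) = −12/φ² − 8 < 0, confirming a maximum.

φ̂_MAP = 1.000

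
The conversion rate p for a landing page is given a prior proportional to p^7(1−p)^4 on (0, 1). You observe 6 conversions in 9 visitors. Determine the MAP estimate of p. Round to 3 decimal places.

p̂_MAP = 0.650

The prior density ∝ p^7(1−p)^4 is the kernel of Beta(8, 5).
Data: 6 successes in 9 trials. The binomial likelihood contributes p^6(1−p)^3, so the posterior is Beta(8+6, 5+3) = Beta(14, 8).
For Beta(a, b) with a, b > 1 the mode is (a−1)/(a+b−2) = 13/20 ≈ 0.650.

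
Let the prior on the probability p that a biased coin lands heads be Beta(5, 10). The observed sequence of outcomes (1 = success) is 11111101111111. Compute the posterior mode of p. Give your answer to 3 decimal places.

p̂_MAP = 0.630

Prior: Beta(5, 10).
Data: 13 successes in 14 trials (from the sequence). The binomial likelihood contributes p^13(1−p)^1, so the posterior is Beta(5+13, 10+1) = Beta(18, 11).
For Beta(a, b) with a, b > 1 the mode is (a−1)/(a+b−2) = 17/27 ≈ 0.630.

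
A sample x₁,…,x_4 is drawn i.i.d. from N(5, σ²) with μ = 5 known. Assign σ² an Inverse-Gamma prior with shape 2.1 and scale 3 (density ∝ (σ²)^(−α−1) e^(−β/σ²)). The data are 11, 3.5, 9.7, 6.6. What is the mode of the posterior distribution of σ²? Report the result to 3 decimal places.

Sum of squared deviations about the known mean: SS = (11−5)² + (3.5−5)² + (9.7−5)² + (6.6−5)² = 62.9.
The Normal likelihood contributes (σ²)^(−n/2) exp(−SS/(2σ²)), so the posterior is Inverse-Gamma(α + n/2, β + SS/2) = Inverse-Gamma(4.1, 34.45).
The mode of Inverse-Gamma(a, b) is b/(a+1) = 34.45/5.1 ≈ 6.755.

σ̂²_MAP = 6.755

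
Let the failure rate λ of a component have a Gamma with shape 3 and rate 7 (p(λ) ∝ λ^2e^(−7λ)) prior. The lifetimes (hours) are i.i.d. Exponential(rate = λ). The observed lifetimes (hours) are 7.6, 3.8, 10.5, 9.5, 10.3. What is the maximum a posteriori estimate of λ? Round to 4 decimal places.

The Exponential(rate=λ) likelihood is ∝ λ^n e^(−λΣtᵢ). Here n = 5 and Σtᵢ = 7.6 + 3.8 + 10.5 + 9.5 + 10.3 = 41.7.
Posterior ∝ λ^2e^(−7λ) · λ^5e^(−41.7λ) = λ^7e^(−48.7λ), i.e. Gamma(8, 48.7).
Mode = (a−1)/b = 7/48.7 ≈ 0.1437.

λ̂_MAP = 0.1437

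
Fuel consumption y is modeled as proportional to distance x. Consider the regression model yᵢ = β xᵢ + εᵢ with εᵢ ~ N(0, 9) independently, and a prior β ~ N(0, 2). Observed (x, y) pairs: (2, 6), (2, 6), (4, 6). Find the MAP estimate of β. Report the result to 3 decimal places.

β̂_MAP = 1.684

log p(β | y) = −Σ(yᵢ − βxᵢ)²/(2·9) − β²/(2·2) + const.
Setting the derivative to zero: Σxᵢ(yᵢ − βxᵢ)/9 − β/2 = 0, so β = Σxᵢyᵢ / (Σxᵢ² + σ²/τ²).
Σxᵢyᵢ = 2·6 + 2·6 + 4·6 = 48; Σxᵢ² = 24; σ²/τ² = 4.5.
β̂_MAP = 48 / (24 + 4.5) = 48/28.5 ≈ 1.684.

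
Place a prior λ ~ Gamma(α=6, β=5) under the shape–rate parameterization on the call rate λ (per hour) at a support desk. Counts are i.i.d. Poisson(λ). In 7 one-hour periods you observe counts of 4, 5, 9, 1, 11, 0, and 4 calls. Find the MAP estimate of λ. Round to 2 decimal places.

Σxᵢ = 4+5+9+1+11+0+4 = 34, with n = 7.
Posterior ∝ λ^5e^(−5λ) · λ^34e^(−7λ) = λ^39e^(−12λ), i.e. Gamma(shape=40, rate=12).
The mode of a Gamma(a, b) with a ≥ 1 (shape–rate) is (a−1)/b = 39/12 ≈ 3.25.

λ̂_MAP = 3.25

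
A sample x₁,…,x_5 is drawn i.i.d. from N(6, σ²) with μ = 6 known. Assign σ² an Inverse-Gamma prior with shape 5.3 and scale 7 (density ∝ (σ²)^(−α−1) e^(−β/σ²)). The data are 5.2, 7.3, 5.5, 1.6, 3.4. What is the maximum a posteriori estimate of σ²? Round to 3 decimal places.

Sum of squared deviations about the known mean: SS = (5.2−6)² + (7.3−6)² + (5.5−6)² + (1.6−6)² + (3.4−6)² = 28.7.
The Normal likelihood contributes (σ²)^(−n/2) exp(−SS/(2σ²)), so the posterior is Inverse-Gamma(α + n/2, β + SS/2) = Inverse-Gamma(7.8, 21.35).
The mode of Inverse-Gamma(a, b) is b/(a+1) = 21.35/8.8 ≈ 2.426.

σ̂²_MAP = 2.426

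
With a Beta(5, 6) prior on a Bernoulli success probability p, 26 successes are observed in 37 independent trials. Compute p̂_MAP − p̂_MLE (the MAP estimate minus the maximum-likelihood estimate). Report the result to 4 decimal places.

MAP − MLE = -0.0505

Posterior is Beta(31, 17); MAP = (31−1)/(48−2) = 30/46 ≈ 0.65217.
MLE ignores the prior: p̂_MLE = k/n = 26/37 ≈ 0.70270.
Difference = 30/46 − 26/37 = -43/851 ≈ -0.0505.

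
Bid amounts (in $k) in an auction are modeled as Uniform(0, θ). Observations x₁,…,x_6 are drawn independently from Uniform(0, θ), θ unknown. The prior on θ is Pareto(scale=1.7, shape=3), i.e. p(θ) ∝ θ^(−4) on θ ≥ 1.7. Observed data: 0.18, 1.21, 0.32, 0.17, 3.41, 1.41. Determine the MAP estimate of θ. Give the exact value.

The Uniform(0, θ) likelihood is θ^(−n) for θ ≥ max(xᵢ), zero otherwise. Here max(xᵢ) = 3.41.
Posterior ∝ θ^(−4) · θ^(−6) = θ^(−10) on θ ≥ max(1.7, 3.41) = 3.41.
This density is strictly decreasing in θ, so the posterior mode lies at the lower boundary of the support.

θ̂_MAP = 3.41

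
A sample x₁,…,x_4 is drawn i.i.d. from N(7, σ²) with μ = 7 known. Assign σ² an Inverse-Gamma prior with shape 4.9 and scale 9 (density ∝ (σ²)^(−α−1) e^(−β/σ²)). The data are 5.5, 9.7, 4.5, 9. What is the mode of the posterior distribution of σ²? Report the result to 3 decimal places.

σ̂²_MAP = 2.392

Sum of squared deviations about the known mean: SS = (5.5−7)² + (9.7−7)² + (4.5−7)² + (9−7)² = 19.79.
The Normal likelihood contributes (σ²)^(−n/2) exp(−SS/(2σ²)), so the posterior is Inverse-Gamma(α + n/2, β + SS/2) = Inverse-Gamma(6.9, 18.895).
The mode of Inverse-Gamma(a, b) is b/(a+1) = 18.895/7.9 ≈ 2.392.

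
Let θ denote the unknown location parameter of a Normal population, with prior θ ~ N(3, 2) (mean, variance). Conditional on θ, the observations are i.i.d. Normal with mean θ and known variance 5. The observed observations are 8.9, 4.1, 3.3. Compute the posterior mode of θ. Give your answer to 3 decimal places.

n = 3; x̄ = (8.9 + 4.1 + 3.3)/3 = 16.3/3 = 163/30 ≈ 5.4333.
For a Normal prior and Normal likelihood with known variance, the posterior is Normal; its mode equals its mean, the precision-weighted average.
Prior precision 1/σ₀² = 1/2 = 0.5; data precision n/σ² = 3/5 = 0.6.
θ̂ = (0.5·3 + 0.6·(163/30)) / (0.5 + 0.6) = 4.76/1.1 = 238/55 ≈ 4.327.

θ̂_MAP = 4.327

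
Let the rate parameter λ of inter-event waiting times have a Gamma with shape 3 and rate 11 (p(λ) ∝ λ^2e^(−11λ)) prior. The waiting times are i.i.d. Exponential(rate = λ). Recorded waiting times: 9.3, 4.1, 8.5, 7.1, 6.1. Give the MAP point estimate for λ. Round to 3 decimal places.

λ̂_MAP = 0.152

The Exponential(rate=λ) likelihood is ∝ λ^n e^(−λΣtᵢ). Here n = 5 and Σtᵢ = 9.3 + 4.1 + 8.5 + 7.1 + 6.1 = 35.1.
Posterior ∝ λ^2e^(−11λ) · λ^5e^(−35.1λ) = λ^7e^(−46.1λ), i.e. Gamma(8, 46.1).
Mode = (a−1)/b = 7/46.1 ≈ 0.152.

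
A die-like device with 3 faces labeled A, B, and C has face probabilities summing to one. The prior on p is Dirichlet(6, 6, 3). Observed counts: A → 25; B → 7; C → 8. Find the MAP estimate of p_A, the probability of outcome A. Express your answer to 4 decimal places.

MAP estimate of p_A = 0.5769

The posterior is Dirichlet(αᵢ + nᵢ) = Dirichlet(31, 13, 11).
For a Dirichlet(a₁,…,a_K) with all aᵢ > 1, the mode has j-th component (aⱼ − 1)/(Σaᵢ − K).
Here Σaᵢ = 55 and K = 3, so p_A = (31 − 1)/(55 − 3) = 30/52 ≈ 0.5769.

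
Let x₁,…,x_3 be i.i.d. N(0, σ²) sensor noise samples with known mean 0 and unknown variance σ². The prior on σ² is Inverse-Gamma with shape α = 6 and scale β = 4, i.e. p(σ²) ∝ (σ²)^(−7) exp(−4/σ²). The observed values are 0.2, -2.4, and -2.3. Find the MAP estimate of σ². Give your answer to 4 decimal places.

σ̂²_MAP = 1.1229

Sum of squared deviations about the known mean: SS = (0.2−0)² + (-2.4−0)² + (-2.3−0)² = 11.09.
The Normal likelihood contributes (σ²)^(−n/2) exp(−SS/(2σ²)), so the posterior is Inverse-Gamma(α + n/2, β + SS/2) = Inverse-Gamma(7.5, 9.545).
The mode of Inverse-Gamma(a, b) is b/(a+1) = 9.545/8.5 ≈ 1.1229.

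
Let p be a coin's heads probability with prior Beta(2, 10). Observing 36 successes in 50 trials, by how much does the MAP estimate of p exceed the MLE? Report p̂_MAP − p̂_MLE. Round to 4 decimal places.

Posterior is Beta(38, 24); MAP = (38−1)/(62−2) = 37/60 ≈ 0.61667.
MLE ignores the prior: p̂_MLE = k/n = 36/50 ≈ 0.72000.
Difference = 37/60 − 36/50 = -31/300 ≈ -0.1033.

MAP − MLE = -0.1033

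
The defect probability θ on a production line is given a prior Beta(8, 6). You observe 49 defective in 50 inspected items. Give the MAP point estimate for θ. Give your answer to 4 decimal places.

θ̂_MAP = 0.9032

Prior: Beta(8, 6).
Data: 49 successes in 50 trials. The binomial likelihood contributes θ^49(1−θ)^1, so the posterior is Beta(8+49, 6+1) = Beta(57, 7).
For Beta(a, b) with a, b > 1 the mode is (a−1)/(a+b−2) = 56/62 ≈ 0.9032.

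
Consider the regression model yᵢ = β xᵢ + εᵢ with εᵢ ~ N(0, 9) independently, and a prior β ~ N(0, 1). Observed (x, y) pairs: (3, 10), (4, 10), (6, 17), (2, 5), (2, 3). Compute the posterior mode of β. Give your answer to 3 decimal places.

log p(β | y) = −Σ(yᵢ − βxᵢ)²/(2·9) − β²/(2·1) + const.
Setting the derivative to zero: Σxᵢ(yᵢ − βxᵢ)/9 − β/1 = 0, so β = Σxᵢyᵢ / (Σxᵢ² + σ²/τ²).
Σxᵢyᵢ = 3·10 + 4·10 + 6·17 + 2·5 + 2·3 = 188; Σxᵢ² = 69; σ²/τ² = 9.
β̂_MAP = 188 / (69 + 9) = 188/78 ≈ 2.410.

β̂_MAP = 2.410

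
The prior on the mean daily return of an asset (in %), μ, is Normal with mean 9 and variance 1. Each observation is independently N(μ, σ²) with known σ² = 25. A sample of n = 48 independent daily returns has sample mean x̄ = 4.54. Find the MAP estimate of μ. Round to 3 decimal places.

μ̂_MAP = 6.067

n = 48, x̄ = 4.54.
For a Normal prior and Normal likelihood with known variance, the posterior is Normal; its mode equals its mean, the precision-weighted average.
Prior precision 1/σ₀² = 1/1 = 1; data precision n/σ² = 48/25 = 1.92.
μ̂ = (1·9 + 1.92·4.54) / (1 + 1.92) = 17.7168/2.92 = 11073/1825 ≈ 6.067.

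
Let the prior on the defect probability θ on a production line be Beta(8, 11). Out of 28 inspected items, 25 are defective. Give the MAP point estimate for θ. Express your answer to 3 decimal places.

Prior: Beta(8, 11).
Data: 25 successes in 28 trials. The binomial likelihood contributes θ^25(1−θ)^3, so the posterior is Beta(8+25, 11+3) = Beta(33, 14).
For Beta(a, b) with a, b > 1 the mode is (a−1)/(a+b−2) = 32/45 ≈ 0.711.

θ̂_MAP = 0.711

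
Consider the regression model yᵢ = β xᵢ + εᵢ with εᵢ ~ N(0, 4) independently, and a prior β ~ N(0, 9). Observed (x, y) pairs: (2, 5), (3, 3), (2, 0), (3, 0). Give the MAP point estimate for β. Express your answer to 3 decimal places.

β̂_MAP = 0.718

log p(β | y) = −Σ(yᵢ − βxᵢ)²/(2·4) − β²/(2·9) + const.
Setting the derivative to zero: Σxᵢ(yᵢ − βxᵢ)/4 − β/9 = 0, so β = Σxᵢyᵢ / (Σxᵢ² + σ²/τ²).
Σxᵢyᵢ = 2·5 + 3·3 + 2·0 + 3·0 = 19; Σxᵢ² = 26; σ²/τ² = 4/9.
β̂_MAP = 19 / (26 + 4/9) = 19/(238/9) = 171/238 ≈ 0.718.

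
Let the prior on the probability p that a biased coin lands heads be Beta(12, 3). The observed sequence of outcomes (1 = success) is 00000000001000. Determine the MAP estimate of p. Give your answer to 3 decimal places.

p̂_MAP = 0.444

Prior: Beta(12, 3).
Data: 1 success in 14 trials (from the sequence). The binomial likelihood contributes p(1−p)^13, so the posterior is Beta(12+1, 3+13) = Beta(13, 16).
For Beta(a, b) with a, b > 1 the mode is (a−1)/(a+b−2) = 12/27 ≈ 0.444.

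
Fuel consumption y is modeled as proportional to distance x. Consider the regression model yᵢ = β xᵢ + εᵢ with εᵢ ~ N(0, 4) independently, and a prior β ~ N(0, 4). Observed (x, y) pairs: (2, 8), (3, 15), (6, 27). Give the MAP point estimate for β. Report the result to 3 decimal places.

β̂_MAP = 4.460

log p(β | y) = −Σ(yᵢ − βxᵢ)²/(2·4) − β²/(2·4) + const.
Setting the derivative to zero: Σxᵢ(yᵢ − βxᵢ)/4 − β/4 = 0, so β = Σxᵢyᵢ / (Σxᵢ² + σ²/τ²).
Σxᵢyᵢ = 2·8 + 3·15 + 6·27 = 223; Σxᵢ² = 49; σ²/τ² = 1.
β̂_MAP = 223 / (49 + 1) = 223/50 ≈ 4.460.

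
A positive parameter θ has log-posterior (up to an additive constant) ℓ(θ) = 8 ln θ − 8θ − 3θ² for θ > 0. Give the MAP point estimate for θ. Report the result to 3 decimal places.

ℓ'(θ) = 8/θ − 8 − 6θ. Setting this to zero and multiplying by θ: 6θ² + 8θ − 8 = 0.
θ = (−8 + √(8² + 4·6·8)) / (2·6) = (−8 + √256) / 12 = (−8 + 16)/12 = 2/3.
ℓ''(θ) = −8/θ² − 6 < 0, confirming a maximum.

θ̂_MAP = 0.667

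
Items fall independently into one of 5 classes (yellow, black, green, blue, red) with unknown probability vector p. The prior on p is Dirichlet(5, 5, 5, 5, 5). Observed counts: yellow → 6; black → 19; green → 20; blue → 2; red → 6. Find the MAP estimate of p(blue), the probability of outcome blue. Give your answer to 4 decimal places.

MAP estimate of p(blue) = 0.0822

The posterior is Dirichlet(αᵢ + nᵢ) = Dirichlet(11, 24, 25, 7, 11).
For a Dirichlet(a₁,…,a_K) with all aᵢ > 1, the mode has j-th component (aⱼ − 1)/(Σaᵢ − K).
Here Σaᵢ = 78 and K = 5, so p(blue) = (7 − 1)/(78 − 5) = 6/73 ≈ 0.0822.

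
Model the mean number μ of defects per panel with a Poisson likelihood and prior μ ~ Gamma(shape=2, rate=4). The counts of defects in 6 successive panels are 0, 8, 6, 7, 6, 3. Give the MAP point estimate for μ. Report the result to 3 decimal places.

Σxᵢ = 0+8+6+7+6+3 = 30, with n = 6.
Posterior ∝ μe^(−4μ) · μ^30e^(−6μ) = μ^31e^(−10μ), i.e. Gamma(shape=32, rate=10).
The mode of a Gamma(a, b) with a ≥ 1 (shape–rate) is (a−1)/b = 31/10 ≈ 3.100.

μ̂_MAP = 3.100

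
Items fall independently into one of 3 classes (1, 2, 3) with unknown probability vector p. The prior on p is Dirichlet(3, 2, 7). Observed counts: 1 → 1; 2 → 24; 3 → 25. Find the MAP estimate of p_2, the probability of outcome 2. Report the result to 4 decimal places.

The posterior is Dirichlet(αᵢ + nᵢ) = Dirichlet(4, 26, 32).
For a Dirichlet(a₁,…,a_K) with all aᵢ > 1, the mode has j-th component (aⱼ − 1)/(Σaᵢ − K).
Here Σaᵢ = 62 and K = 3, so p_2 = (26 − 1)/(62 − 3) = 25/59 ≈ 0.4237.

MAP estimate: 0.4237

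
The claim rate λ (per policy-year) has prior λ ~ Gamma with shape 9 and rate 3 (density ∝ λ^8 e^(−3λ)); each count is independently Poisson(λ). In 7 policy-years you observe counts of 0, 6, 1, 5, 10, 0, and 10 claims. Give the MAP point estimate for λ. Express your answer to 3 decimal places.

λ̂_MAP = 4.000

Σxᵢ = 0+6+1+5+10+0+10 = 32, with n = 7.
Posterior ∝ λ^8e^(−3λ) · λ^32e^(−7λ) = λ^40e^(−10λ), i.e. Gamma(shape=41, rate=10).
The mode of a Gamma(a, b) with a ≥ 1 (shape–rate) is (a−1)/b = 40/10 ≈ 4.000.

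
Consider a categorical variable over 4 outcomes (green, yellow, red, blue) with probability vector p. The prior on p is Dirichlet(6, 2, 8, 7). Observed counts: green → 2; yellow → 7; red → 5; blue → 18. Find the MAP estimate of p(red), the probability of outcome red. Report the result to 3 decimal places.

The posterior is Dirichlet(αᵢ + nᵢ) = Dirichlet(8, 9, 13, 25).
For a Dirichlet(a₁,…,a_K) with all aᵢ > 1, the mode has j-th component (aⱼ − 1)/(Σaᵢ − K).
Here Σaᵢ = 55 and K = 4, so p(red) = (13 − 1)/(55 − 4) = 12/51 ≈ 0.235.

MAP estimate of p(red) = 0.235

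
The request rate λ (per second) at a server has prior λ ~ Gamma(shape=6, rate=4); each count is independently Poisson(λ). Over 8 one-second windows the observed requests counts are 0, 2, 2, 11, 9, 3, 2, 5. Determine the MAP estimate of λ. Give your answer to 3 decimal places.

Σxᵢ = 0+2+2+11+9+3+2+5 = 34, with n = 8.
Posterior ∝ λ^5e^(−4λ) · λ^34e^(−8λ) = λ^39e^(−12λ), i.e. Gamma(shape=40, rate=12).
The mode of a Gamma(a, b) with a ≥ 1 (shape–rate) is (a−1)/b = 39/12 ≈ 3.250.

λ̂_MAP = 3.250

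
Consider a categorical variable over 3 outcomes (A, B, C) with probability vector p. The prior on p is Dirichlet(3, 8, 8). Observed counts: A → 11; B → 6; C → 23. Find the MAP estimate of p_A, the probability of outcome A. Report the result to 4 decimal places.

MAP estimate of p_A = 0.2321

The posterior is Dirichlet(αᵢ + nᵢ) = Dirichlet(14, 14, 31).
For a Dirichlet(a₁,…,a_K) with all aᵢ > 1, the mode has j-th component (aⱼ − 1)/(Σaᵢ − K).
Here Σaᵢ = 59 and K = 3, so p_A = (14 − 1)/(59 − 3) = 13/56 ≈ 0.2321.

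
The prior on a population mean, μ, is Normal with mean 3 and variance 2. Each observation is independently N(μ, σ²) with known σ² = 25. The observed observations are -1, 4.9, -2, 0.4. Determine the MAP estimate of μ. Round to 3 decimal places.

n = 4; x̄ = ((-1) + 4.9 + (-2) + 0.4)/4 = 2.3/4 = 0.575.
For a Normal prior and Normal likelihood with known variance, the posterior is Normal; its mode equals its mean, the precision-weighted average.
Prior precision 1/σ₀² = 1/2 = 0.5; data precision n/σ² = 4/25 = 0.16.
μ̂ = (0.5·3 + 0.16·0.575) / (0.5 + 0.16) = 1.592/0.66 = 398/165 ≈ 2.412.

μ̂_MAP = 2.412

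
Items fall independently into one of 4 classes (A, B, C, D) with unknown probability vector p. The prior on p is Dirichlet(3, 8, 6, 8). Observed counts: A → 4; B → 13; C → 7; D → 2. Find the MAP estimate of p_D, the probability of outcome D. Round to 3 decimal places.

MAP estimate of p_D = 0.191

The posterior is Dirichlet(αᵢ + nᵢ) = Dirichlet(7, 21, 13, 10).
For a Dirichlet(a₁,…,a_K) with all aᵢ > 1, the mode has j-th component (aⱼ − 1)/(Σaᵢ − K).
Here Σaᵢ = 51 and K = 4, so p_D = (10 − 1)/(51 − 4) = 9/47 ≈ 0.191.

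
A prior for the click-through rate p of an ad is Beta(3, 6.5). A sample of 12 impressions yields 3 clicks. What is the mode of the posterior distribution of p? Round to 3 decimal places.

Prior: Beta(3, 6.5).
Data: 3 successes in 12 trials. The binomial likelihood contributes p^3(1−p)^9, so the posterior is Beta(3+3, 6.5+9) = Beta(6, 15.5).
For Beta(a, b) with a, b > 1 the mode is (a−1)/(a+b−2) = 5/19.5 ≈ 0.256.

p̂_MAP = 0.256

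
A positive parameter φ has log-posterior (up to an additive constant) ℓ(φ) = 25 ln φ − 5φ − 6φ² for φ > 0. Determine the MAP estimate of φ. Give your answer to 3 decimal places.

φ̂_MAP = 1.250

ℓ'(φ) = 25/φ − 5 − 12φ. Setting this to zero and multiplying by φ: 12φ² + 5φ − 25 = 0.
φ = (−5 + √(5² + 4·12·25)) / (2·12) = (−5 + √1225) / 24 = (−5 + 35)/24 = 5/4.
ℓ''(φ) = −25/φ² − 12 < 0, confirming a maximum.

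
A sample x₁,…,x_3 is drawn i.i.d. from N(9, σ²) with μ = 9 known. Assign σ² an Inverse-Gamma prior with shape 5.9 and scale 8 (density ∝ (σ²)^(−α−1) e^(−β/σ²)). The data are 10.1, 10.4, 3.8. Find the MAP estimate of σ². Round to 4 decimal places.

Sum of squared deviations about the known mean: SS = (10.1−9)² + (10.4−9)² + (3.8−9)² = 30.21.
The Normal likelihood contributes (σ²)^(−n/2) exp(−SS/(2σ²)), so the posterior is Inverse-Gamma(α + n/2, β + SS/2) = Inverse-Gamma(7.4, 23.105).
The mode of Inverse-Gamma(a, b) is b/(a+1) = 23.105/8.4 ≈ 2.7506.

σ̂²_MAP = 2.7506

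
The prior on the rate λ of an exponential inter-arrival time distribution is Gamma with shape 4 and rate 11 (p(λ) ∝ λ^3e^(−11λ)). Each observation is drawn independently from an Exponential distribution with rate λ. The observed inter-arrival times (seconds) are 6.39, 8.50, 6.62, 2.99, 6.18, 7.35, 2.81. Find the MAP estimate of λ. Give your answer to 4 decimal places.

λ̂_MAP = 0.1929

The Exponential(rate=λ) likelihood is ∝ λ^n e^(−λΣtᵢ). Here n = 7 and Σtᵢ = 6.39 + 8.50 + 6.62 + 2.99 + 6.18 + 7.35 + 2.81 = 40.84.
Posterior ∝ λ^3e^(−11λ) · λ^7e^(−40.84λ) = λ^10e^(−51.84λ), i.e. Gamma(11, 51.84).
Mode = (a−1)/b = 10/51.84 ≈ 0.1929.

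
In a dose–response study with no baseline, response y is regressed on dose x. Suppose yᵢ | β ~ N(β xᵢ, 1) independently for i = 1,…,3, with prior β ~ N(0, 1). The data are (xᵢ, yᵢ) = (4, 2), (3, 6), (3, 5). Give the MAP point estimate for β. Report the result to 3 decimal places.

β̂_MAP = 1.171

log p(β | y) = −Σ(yᵢ − βxᵢ)²/(2·1) − β²/(2·1) + const.
Setting the derivative to zero: Σxᵢ(yᵢ − βxᵢ)/1 − β/1 = 0, so β = Σxᵢyᵢ / (Σxᵢ² + σ²/τ²).
Σxᵢyᵢ = 4·2 + 3·6 + 3·5 = 41; Σxᵢ² = 34; σ²/τ² = 1.
β̂_MAP = 41 / (34 + 1) = 41/35 ≈ 1.171.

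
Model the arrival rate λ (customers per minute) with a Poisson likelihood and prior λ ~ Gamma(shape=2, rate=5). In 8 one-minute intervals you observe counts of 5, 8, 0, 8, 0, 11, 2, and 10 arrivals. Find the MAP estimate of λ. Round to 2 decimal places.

Σxᵢ = 5+8+0+8+0+11+2+10 = 44, with n = 8.
Posterior ∝ λe^(−5λ) · λ^44e^(−8λ) = λ^45e^(−13λ), i.e. Gamma(shape=46, rate=13).
The mode of a Gamma(a, b) with a ≥ 1 (shape–rate) is (a−1)/b = 45/13 ≈ 3.46.

λ̂_MAP = 3.46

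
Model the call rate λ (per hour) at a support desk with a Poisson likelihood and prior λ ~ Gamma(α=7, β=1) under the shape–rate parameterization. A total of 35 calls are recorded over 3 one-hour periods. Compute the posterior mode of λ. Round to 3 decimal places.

Σxᵢ = 35, n = 3.
Posterior ∝ λ^6e^(−1λ) · λ^35e^(−3λ) = λ^41e^(−4λ), i.e. Gamma(shape=42, rate=4).
The mode of a Gamma(a, b) with a ≥ 1 (shape–rate) is (a−1)/b = 41/4 ≈ 10.250.

λ̂_MAP = 10.250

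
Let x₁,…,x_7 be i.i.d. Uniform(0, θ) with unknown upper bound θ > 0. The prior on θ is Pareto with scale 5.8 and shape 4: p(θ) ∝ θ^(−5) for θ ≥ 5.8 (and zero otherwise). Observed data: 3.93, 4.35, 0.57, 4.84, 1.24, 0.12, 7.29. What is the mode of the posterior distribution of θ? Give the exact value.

The Uniform(0, θ) likelihood is θ^(−n) for θ ≥ max(xᵢ), zero otherwise. Here max(xᵢ) = 7.29.
Posterior ∝ θ^(−5) · θ^(−7) = θ^(−12) on θ ≥ max(5.8, 7.29) = 7.29.
This density is strictly decreasing in θ, so the posterior mode lies at the lower boundary of the support.

θ̂_MAP = 7.29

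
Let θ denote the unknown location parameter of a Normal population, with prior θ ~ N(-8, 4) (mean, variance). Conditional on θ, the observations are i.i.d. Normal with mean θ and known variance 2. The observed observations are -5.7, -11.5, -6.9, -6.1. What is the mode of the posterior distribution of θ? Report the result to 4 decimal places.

θ̂_MAP = -7.6000

n = 4; x̄ = ((-5.7) + (-11.5) + (-6.9) + (-6.1))/4 = -30.2/4 = -7.55.
For a Normal prior and Normal likelihood with known variance, the posterior is Normal; its mode equals its mean, the precision-weighted average.
Prior precision 1/σ₀² = 1/4 = 0.25; data precision n/σ² = 4/2 = 2.
θ̂ = (0.25·(-8) + 2·(-7.55)) / (0.25 + 2) = (-17.1)/2.25 = -7.6000.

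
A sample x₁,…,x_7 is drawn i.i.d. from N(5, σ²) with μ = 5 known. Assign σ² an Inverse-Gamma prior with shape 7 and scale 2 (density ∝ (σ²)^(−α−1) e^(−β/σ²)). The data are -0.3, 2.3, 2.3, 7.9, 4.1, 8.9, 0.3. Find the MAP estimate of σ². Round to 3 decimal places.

σ̂²_MAP = 4.052

Sum of squared deviations about the known mean: SS = (-0.3−5)² + (2.3−5)² + (2.3−5)² + (7.9−5)² + (4.1−5)² + (8.9−5)² + (0.3−5)² = 89.19.
The Normal likelihood contributes (σ²)^(−n/2) exp(−SS/(2σ²)), so the posterior is Inverse-Gamma(α + n/2, β + SS/2) = Inverse-Gamma(10.5, 46.595).
The mode of Inverse-Gamma(a, b) is b/(a+1) = 46.595/11.5 ≈ 4.052.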